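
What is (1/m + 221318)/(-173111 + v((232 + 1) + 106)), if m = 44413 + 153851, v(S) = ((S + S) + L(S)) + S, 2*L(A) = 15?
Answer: -43879391953/34118557836 ≈ -1.2861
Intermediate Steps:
L(A) = 15/2 (L(A) = (½)*15 = 15/2)
v(S) = 15/2 + 3*S (v(S) = ((S + S) + 15/2) + S = (2*S + 15/2) + S = (15/2 + 2*S) + S = 15/2 + 3*S)
m = 198264
(1/m + 221318)/(-173111 + v((232 + 1) + 106)) = (1/198264 + 221318)/(-173111 + (15/2 + 3*((232 + 1) + 106))) = (1/198264 + 221318)/(-173111 + (15/2 + 3*(233 + 106))) = 43879391953/(198264*(-173111 + (15/2 + 3*339))) = 43879391953/(198264*(-173111 + (15/2 + 1017))) = 43879391953/(198264*(-173111 + 2049/2)) = 43879391953/(198264*(-344173/2)) = (43879391953/198264)*(-2/344173) = -43879391953/34118557836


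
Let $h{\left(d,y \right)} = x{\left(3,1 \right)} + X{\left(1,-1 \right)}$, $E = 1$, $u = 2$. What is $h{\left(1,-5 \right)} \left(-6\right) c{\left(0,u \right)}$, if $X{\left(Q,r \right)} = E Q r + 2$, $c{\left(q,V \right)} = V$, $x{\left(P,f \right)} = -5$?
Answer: $48$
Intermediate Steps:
$X{\left(Q,r \right)} = 2 + Q r$ ($X{\left(Q,r \right)} = 1 Q r + 2 = Q r + 2 = 2 + Q r$)
$h{\left(d,y \right)} = -4$ ($h{\left(d,y \right)} = -5 + \left(2 + 1 \left(-1\right)\right) = -5 + \left(2 - 1\right) = -5 + 1 = -4$)
$h{\left(1,-5 \right)} \left(-6\right) c{\left(0,u \right)} = \left(-4\right) \left(-6\right) 2 = 24 \cdot 2 = 48$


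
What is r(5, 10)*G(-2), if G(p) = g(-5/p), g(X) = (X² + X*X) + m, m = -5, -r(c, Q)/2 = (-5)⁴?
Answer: -9375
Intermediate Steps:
r(c, Q) = -1250 (r(c, Q) = -2*(-5)⁴ = -2*625 = -1250)
g(X) = -5 + 2*X² (g(X) = (X² + X*X) - 5 = (X² + X²) - 5 = 2*X² - 5 = -5 + 2*X²)
G(p) = -5 + 50/p² (G(p) = -5 + 2*(-5/p)² = -5 + 2*(25/p²) = -5 + 50/p²)
r(5, 10)*G(-2) = -1250*(-5 + 50/(-2)²) = -1250*(-5 + 50*(¼)) = -1250*(-5 + 25/2) = -1250*15/2 = -9375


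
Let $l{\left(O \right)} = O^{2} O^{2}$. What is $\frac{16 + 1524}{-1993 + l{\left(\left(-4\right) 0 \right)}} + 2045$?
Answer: $\frac{4074145}{1993} \approx 2044.2$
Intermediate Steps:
$l{\left(O \right)} = O^{4}$
$\frac{16 + 1524}{-1993 + l{\left(\left(-4\right) 0 \right)}} + 2045 = \frac{16 + 1524}{-1993 + \left(\left(-4\right) 0\right)^{4}} + 2045 = \frac{1540}{-1993 + 0^{4}} + 2045 = \frac{1540}{-1993 + 0} + 2045 = \frac{1540}{-1993} + 2045 = 1540 \left(- \frac{1}{1993}\right) + 2045 = - \frac{1540}{1993} + 2045 = \frac{4074145}{1993}$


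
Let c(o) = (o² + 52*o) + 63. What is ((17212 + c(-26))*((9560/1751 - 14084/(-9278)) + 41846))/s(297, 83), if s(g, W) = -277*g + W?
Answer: -2821556884004562/333793877677 ≈ -8453.0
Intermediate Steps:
c(o) = 63 + o² + 52*o
s(g, W) = W - 277*g
((17212 + c(-26))*((9560/1751 - 14084/(-9278)) + 41846))/s(297, 83) = ((17212 + (63 + (-26)² + 52*(-26)))*((9560/1751 - 14084/(-9278)) + 41846))/(83 - 277*297) = ((17212 + (63 + 676 - 1352))*((9560*(1/1751) - 14084*(-1/9278)) + 41846))/(83 - 82269) = ((17212 - 613)*((9560/1751 + 7042/4639) + 41846))/(-82186) = (16599*(56679382/8122889 + 41846))*(-1/82186) = (16599*(339967092476/8122889))*(-1/82186) = (5643113768009124/8122889)*(-1/82186) = -2821556884004562/333793877677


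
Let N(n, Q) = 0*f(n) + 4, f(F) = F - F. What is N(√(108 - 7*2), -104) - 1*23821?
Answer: -23817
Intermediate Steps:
f(F) = 0
N(n, Q) = 4 (N(n, Q) = 0*0 + 4 = 0 + 4 = 4)
N(√(108 - 7*2), -104) - 1*23821 = 4 - 1*23821 = 4 - 23821 = -23817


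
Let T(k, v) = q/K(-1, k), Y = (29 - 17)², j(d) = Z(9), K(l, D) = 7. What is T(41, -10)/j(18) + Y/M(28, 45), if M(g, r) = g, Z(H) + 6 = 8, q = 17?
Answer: 89/14 ≈ 6.3571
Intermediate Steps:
Z(H) = 2 (Z(H) = -6 + 8 = 2)
j(d) = 2
Y = 144 (Y = 12² = 144)
T(k, v) = 17/7
T(41, -10)/j(18) + Y/M(28, 45) = (17/7)/2 + 144/28 = (17/7)*(½) + 144*(1/28) = 17/14 + 36/7 = 89/14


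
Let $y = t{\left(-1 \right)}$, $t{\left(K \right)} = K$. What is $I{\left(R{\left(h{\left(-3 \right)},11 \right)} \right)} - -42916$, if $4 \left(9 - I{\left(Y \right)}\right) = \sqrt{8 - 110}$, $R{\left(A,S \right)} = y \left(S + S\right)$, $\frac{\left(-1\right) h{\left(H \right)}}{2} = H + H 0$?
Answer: $42925 - \frac{i \sqrt{102}}{4} \approx 42925.0 - 2.5249 i$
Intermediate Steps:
$h{\left(H \right)} = - 2 H$ ($h{\left(H \right)} = - 2 \left(H + H 0\right) = - 2 \left(H + 0\right) = - 2 H$)
$y = -1$
$R{\left(A,S \right)} = - 2 S$ ($R{\left(A,S \right)} = - (S + S) = - 2 S$)
$I{\left(Y \right)} = 9 - \frac{i \sqrt{102}}{4}$ ($I{\left(Y \right)} = 9 - \frac{\sqrt{8 - 110}}{4} = 9 - \frac{\sqrt{-102}}{4} = 9 - \frac{i \sqrt{102}}{4}$)
$I{\left(R{\left(h{\left(-3 \right)},11 \right)} \right)} - -42916 = \left(9 - \frac{i \sqrt{102}}{4}\right) - -42916 = \left(9 - \frac{i \sqrt{102}}{4}\right) + 42916 = 42925 - \frac{i \sqrt{102}}{4}$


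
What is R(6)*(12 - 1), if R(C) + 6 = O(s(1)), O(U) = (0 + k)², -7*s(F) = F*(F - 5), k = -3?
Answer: 33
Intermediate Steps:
s(F) = -F*(-5 + F)/7 (s(F) = -F*(F - 5)/7 = -F*(-5 + F)/7)
O(U) = 9 (O(U) = (0 - 3)² = (-3)² = 9)
R(C) = 3 (R(C) = -6 + 9 = 3)
R(6)*(12 - 1) = 3*(12 - 1) = 3*11 = 33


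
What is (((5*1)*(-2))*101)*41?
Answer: -41410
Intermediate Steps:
(((5*1)*(-2))*101)*41 = ((5*(-2))*101)*41 = -10*101*41 = -1010*41 = -41410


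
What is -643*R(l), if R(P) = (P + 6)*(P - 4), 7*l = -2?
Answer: 771600/49 ≈ 15747.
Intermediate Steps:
l = -2/7 (l = (1/7)*(-2) = -2/7 ≈ -0.28571)
R(P) = (-4 + P)*(6 + P) (R(P) = (6 + P)*(-4 + P) = (-4 + P)*(6 + P))
-643*R(l) = -643*(-24 + (-2/7)**2 + 2*(-2/7)) = -643*(-24 + 4/49 - 4/7) = -643*(-1200/49) = 771600/49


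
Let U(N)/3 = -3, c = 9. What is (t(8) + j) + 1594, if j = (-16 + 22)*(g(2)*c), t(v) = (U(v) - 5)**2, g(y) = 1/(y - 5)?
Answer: 1772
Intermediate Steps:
U(N) = -9 (U(N) = 3*(-3) = -9)
g(y) = 1/(-5 + y)
t(v) = 196 (t(v) = (-9 - 5)**2 = (-14)**2 = 196)
j = -18 (j = (-16 + 22)*(9/(-5 + 2)) = 6*(9/(-3)) = 6*(-1/3*9) = 6*(-3) = -18)
(t(8) + j) + 1594 = (196 - 18) + 1594 = 178 + 1594 = 1772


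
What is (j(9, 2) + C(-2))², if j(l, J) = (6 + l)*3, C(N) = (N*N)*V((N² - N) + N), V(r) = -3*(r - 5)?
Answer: 3249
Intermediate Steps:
V(r) = 15 - 3*r (V(r) = -3*(-5 + r) = 15 - 3*r)
C(N) = N²*(15 - 3*N²) (C(N) = (N*N)*(15 - 3*((N² - N) + N)) = N²*(15 - 3*N²))
j(l, J) = 18 + 3*l
(j(9, 2) + C(-2))² = ((18 + 3*9) + 3*(-2)²*(5 - 1*(-2)²))² = ((18 + 27) + 3*4*(5 - 1*4))² = (45 + 3*4*(5 - 4))² = (45 + 3*4*1)² = (45 + 12)² = 57² = 3249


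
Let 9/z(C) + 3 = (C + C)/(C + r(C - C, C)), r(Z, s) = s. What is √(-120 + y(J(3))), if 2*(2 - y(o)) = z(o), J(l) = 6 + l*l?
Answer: I*√463/2 ≈ 10.759*I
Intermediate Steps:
J(l) = 6 + l²
z(C) = -9/2 (z(C) = 9/(-3 + (C + C)/(C + C)) = 9/(-3 + (2*C)/((2*C))) = 9/(-3 + (2*C)*(1/(2*C))) = 9/(-3 + 1) = 9/(-2) = 9*(-½) = -9/2)
y(o) = 17/4 (y(o) = 2 - ½*(-9/2) = 2 + 9/4 = 17/4)
√(-120 + y(J(3))) = √(-120 + 17/4) = √(-463/4) = I*√463/2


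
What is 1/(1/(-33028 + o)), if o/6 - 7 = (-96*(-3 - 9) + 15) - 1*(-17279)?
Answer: 77690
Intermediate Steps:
o = 110718 (o = 42 + 6*((-96*(-3 - 9) + 15) - 1*(-17279)) = 42 + 6*((-96*(-12) + 15) + 17279) = 42 + 6*((1152 + 15) + 17279) = 42 + 6*(1167 + 17279) = 42 + 6*18446 = 42 + 110676 = 110718)
1/(1/(-33028 + o)) = 1/(1/(-33028 + 110718)) = 1/(1/77690) = 77690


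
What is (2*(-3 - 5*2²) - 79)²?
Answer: 15625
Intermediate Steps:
(2*(-3 - 5*2²) - 79)² = (2*(-3 - 5*4) - 79)² = (2*(-3 - 20) - 79)² = (2*(-23) - 79)² = (-46 - 79)² = (-125)² = 15625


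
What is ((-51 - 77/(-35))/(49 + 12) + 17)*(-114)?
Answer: -9234/5 ≈ -1846.8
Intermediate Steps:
((-51 - 77/(-35))/(49 + 12) + 17)*(-114) = ((-51 - 77*(-1/35))/61 + 17)*(-114) = ((-51 + 11/5)*(1/61) + 17)*(-114) = (-244/5*1/61 + 17)*(-114) = (-⅘ + 17)*(-114) = (81/5)*(-114) = -9234/5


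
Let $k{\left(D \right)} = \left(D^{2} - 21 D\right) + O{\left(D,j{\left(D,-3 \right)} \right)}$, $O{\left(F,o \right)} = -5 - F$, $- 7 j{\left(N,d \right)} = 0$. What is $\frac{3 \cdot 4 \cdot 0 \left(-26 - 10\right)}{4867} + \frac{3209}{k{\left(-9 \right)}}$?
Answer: $\frac{3209}{274} \approx 11.712$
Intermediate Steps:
$j{\left(N,d \right)} = 0$ ($j{\left(N,d \right)} = \left(- \frac{1}{7}\right) 0 = 0$)
$k{\left(D \right)} = -5 + D^{2} - 22 D$ ($k{\left(D \right)} = \left(D^{2} - 21 D\right) - \left(5 + D\right) = -5 + D^{2} - 22 D$)
$\frac{3 \cdot 4 \cdot 0 \left(-26 - 10\right)}{4867} + \frac{3209}{k{\left(-9 \right)}} = \frac{3 \cdot 4 \cdot 0 \left(-26 - 10\right)}{4867} + \frac{3209}{-5 + \left(-9\right)^{2} - -198} = 12 \cdot 0 \left(-36\right) \frac{1}{4867} + \frac{3209}{-5 + 81 + 198} = 0 \left(-36\right) \frac{1}{4867} + \frac{3209}{274} = 0 \cdot \frac{1}{4867} + 3209 \cdot \frac{1}{274} = 0 + \frac{3209}{274} = \frac{3209}{274}$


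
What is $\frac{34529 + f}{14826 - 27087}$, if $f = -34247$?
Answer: $- \frac{94}{4087} \approx -0.023$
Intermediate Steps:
$\frac{34529 + f}{14826 - 27087} = \frac{34529 - 34247}{14826 - 27087} = \frac{282}{-12261} = 282 \left(- \frac{1}{12261}\right) = - \frac{94}{4087}$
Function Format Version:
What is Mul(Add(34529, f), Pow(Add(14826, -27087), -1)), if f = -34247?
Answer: Rational(-94, 4087) ≈ -0.023000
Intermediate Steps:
Mul(Add(34529, f), Pow(Add(14826, -27087), -1)) = Mul(Add(34529, -34247), Pow(Add(14826, -27087), -1)) = Mul(282, Pow(-12261, -1)) = Mul(282, Rational(-1, 12261)) = Rational(-94, 4087)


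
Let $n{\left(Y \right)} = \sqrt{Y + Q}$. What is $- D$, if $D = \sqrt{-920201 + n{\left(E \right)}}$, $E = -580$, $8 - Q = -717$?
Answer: $- i \sqrt{920201 - \sqrt{145}} \approx - 959.26 i$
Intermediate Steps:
$Q = 725$ ($Q = 8 - -717 = 8 + 717 = 725$)
$n{\left(Y \right)} = \sqrt{725 + Y}$ ($n{\left(Y \right)} = \sqrt{Y + 725} = \sqrt{725 + Y}$)
$D = \sqrt{-920201 + \sqrt{145}}$ ($D = \sqrt{-920201 + \sqrt{725 - 580}} = \sqrt{-920201 + \sqrt{145}} \approx 959.26 i$)
$- D = - \sqrt{-920201 + \sqrt{145}}$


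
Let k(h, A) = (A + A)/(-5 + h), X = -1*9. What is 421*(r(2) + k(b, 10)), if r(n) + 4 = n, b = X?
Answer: -10104/7 ≈ -1443.4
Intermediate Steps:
X = -9
b = -9
k(h, A) = 2*A/(-5 + h) (k(h, A) = (2*A)/(-5 + h) = 2*A/(-5 + h))
r(n) = -4 + n
421*(r(2) + k(b, 10)) = 421*((-4 + 2) + 2*10/(-5 - 9)) = 421*(-2 + 2*10/(-14)) = 421*(-2 + 2*10*(-1/14)) = 421*(-2 - 10/7) = 421*(-24/7) = -10104/7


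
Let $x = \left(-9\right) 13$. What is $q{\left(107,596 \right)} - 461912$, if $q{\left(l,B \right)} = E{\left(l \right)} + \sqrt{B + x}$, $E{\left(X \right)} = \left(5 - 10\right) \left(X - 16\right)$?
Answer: $-462367 + \sqrt{479} \approx -4.6235 \cdot 10^{5}$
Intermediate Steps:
$x = -117$
$E{\left(X \right)} = 80 - 5 X$ ($E{\left(X \right)} = \left(5 - 10\right) \left(-16 + X\right) = - 5 \left(-16 + X\right) = 80 - 5 X$)
$q{\left(l,B \right)} = 80 + \sqrt{-117 + B} - 5 l$ ($q{\left(l,B \right)} = \left(80 - 5 l\right) + \sqrt{B - 117} = \left(80 - 5 l\right) + \sqrt{-117 + B} = 80 + \sqrt{-117 + B} - 5 l$)
$q{\left(107,596 \right)} - 461912 = \left(80 + \sqrt{-117 + 596} - 535\right) - 461912 = \left(80 + \sqrt{479} - 535\right) - 461912 = \left(-455 + \sqrt{479}\right) - 461912 = -462367 + \sqrt{479}$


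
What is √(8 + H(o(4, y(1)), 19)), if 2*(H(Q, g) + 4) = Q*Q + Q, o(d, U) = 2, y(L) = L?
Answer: √7 ≈ 2.6458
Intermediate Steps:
H(Q, g) = -4 + Q/2 + Q²/2 (H(Q, g) = -4 + (Q*Q + Q)/2 = -4 + (Q² + Q)/2 = -4 + (Q + Q²)/2 = -4 + (Q/2 + Q²/2) = -4 + Q/2 + Q²/2)
√(8 + H(o(4, y(1)), 19)) = √(8 + (-4 + (½)*2 + (½)*2²)) = √(8 + (-4 + 1 + (½)*4)) = √(8 + (-4 + 1 + 2)) = √(8 - 1) = √7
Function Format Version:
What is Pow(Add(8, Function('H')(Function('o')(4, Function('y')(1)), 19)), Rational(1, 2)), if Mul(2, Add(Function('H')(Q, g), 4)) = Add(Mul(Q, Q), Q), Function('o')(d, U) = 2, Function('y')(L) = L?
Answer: Pow(7, Rational(1, 2)) ≈ 2.6458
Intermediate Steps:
Function('H')(Q, g) = Add(-4, Mul(Rational(1, 2), Q), Mul(Rational(1, 2), Pow(Q, 2))) (Function('H')(Q, g) = Add(-4, Mul(Rational(1, 2), Add(Mul(Q, Q), Q))) = Add(-4, Mul(Rational(1, 2), Add(Pow(Q, 2), Q))) = Add(-4, Mul(Rational(1, 2), Add(Q, Pow(Q, 2)))) = Add(-4, Add(Mul(Rational(1, 2), Q), Mul(Rational(1, 2), Pow(Q, 2)))) = Add(-4, Mul(Rational(1, 2), Q), Mul(Rational(1, 2), Pow(Q, 2))))
Pow(Add(8, Function('H')(Function('o')(4, Function('y')(1)), 19)), Rational(1, 2)) = Pow(Add(8, Add(-4, Mul(Rational(1, 2), 2), Mul(Rational(1, 2), Pow(2, 2)))), Rational(1, 2)) = Pow(Add(8, Add(-4, 1, Mul(Rational(1, 2), 4))), Rational(1, 2)) = Pow(Add(8, Add(-4, 1, 2)), Rational(1, 2)) = Pow(Add(8, -1), Rational(1, 2)) = Pow(7, Rational(1, 2))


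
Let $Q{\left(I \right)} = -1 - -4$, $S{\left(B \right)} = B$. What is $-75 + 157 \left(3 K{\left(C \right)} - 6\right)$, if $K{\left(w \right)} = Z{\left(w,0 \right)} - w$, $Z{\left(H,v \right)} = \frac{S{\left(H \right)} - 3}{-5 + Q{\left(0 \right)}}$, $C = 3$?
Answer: $-2430$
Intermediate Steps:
$Q{\left(I \right)} = 3$ ($Q{\left(I \right)} = -1 + 4 = 3$)
$Z{\left(H,v \right)} = \frac{3}{2} - \frac{H}{2}$ ($Z{\left(H,v \right)} = \frac{H - 3}{-5 + 3} = \frac{-3 + H}{-2} = \left(-3 + H\right) \left(- \frac{1}{2}\right) = \frac{3}{2} - \frac{H}{2}$)
$K{\left(w \right)} = \frac{3}{2} - \frac{3 w}{2}$ ($K{\left(w \right)} = \left(\frac{3}{2} - \frac{w}{2}\right) - w = \frac{3}{2} - \frac{3 w}{2}$)
$-75 + 157 \left(3 K{\left(C \right)} - 6\right) = -75 + 157 \left(3 \left(\frac{3}{2} - \frac{9}{2}\right) - 6\right) = -75 + 157 \left(3 \left(-3\right) - 6\right) = -75 + 157 \left(-9 - 6\right) = -75 + 157 \left(-15\right) = -75 - 2355 = -2430$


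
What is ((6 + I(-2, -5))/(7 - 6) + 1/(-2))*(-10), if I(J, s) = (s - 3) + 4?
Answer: -15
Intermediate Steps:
I(J, s) = 1 + s (I(J, s) = (-3 + s) + 4 = 1 + s)
((6 + I(-2, -5))/(7 - 6) + 1/(-2))*(-10) = ((6 + (1 - 5))/(7 - 6) + 1/(-2))*(-10) = ((6 - 4)/1 - ½)*(-10) = (2*1 - ½)*(-10) = (2 - ½)*(-10) = (3/2)*(-10) = -15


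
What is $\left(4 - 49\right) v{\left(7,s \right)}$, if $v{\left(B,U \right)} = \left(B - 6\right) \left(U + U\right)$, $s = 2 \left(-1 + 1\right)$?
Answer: $0$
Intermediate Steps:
$s = 0$ ($s = 2 \cdot 0 = 0$)
$v{\left(B,U \right)} = 2 U \left(-6 + B\right)$ ($v{\left(B,U \right)} = \left(-6 + B\right) 2 U = 2 U \left(-6 + B\right)$)
$\left(4 - 49\right) v{\left(7,s \right)} = \left(4 - 49\right) 2 \cdot 0 \left(-6 + 7\right) = - 45 \cdot 2 \cdot 0 \cdot 1 = \left(-45\right) 0 = 0$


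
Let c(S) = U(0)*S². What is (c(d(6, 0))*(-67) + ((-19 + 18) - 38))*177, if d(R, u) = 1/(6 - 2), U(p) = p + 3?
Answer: -146025/16 ≈ -9126.6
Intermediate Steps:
U(p) = 3 + p
d(R, u) = ¼ (d(R, u) = 1/4 = ¼)
c(S) = 3*S² (c(S) = (3 + 0)*S² = 3*S²)
(c(d(6, 0))*(-67) + ((-19 + 18) - 38))*177 = ((3*(¼)²)*(-67) + ((-19 + 18) - 38))*177 = ((3*(1/16))*(-67) + (-1 - 38))*177 = ((3/16)*(-67) - 39)*177 = (-201/16 - 39)*177 = -825/16*177 = -146025/16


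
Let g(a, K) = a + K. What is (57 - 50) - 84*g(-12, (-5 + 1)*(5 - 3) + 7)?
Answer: 1099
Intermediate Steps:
g(a, K) = K + a
(57 - 50) - 84*g(-12, (-5 + 1)*(5 - 3) + 7) = (57 - 50) - 84*(((-5 + 1)*(5 - 3) + 7) - 12) = 7 - 84*((-4*2 + 7) - 12) = 7 - 84*((-8 + 7) - 12) = 7 - 84*(-1 - 12) = 7 - 84*(-13) = 7 + 1092 = 1099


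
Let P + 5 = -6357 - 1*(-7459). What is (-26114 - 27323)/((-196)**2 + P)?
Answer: -53437/39513 ≈ -1.3524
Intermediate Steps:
P = 1097 (P = -5 + (-6357 - 1*(-7459)) = -5 + (-6357 + 7459) = -5 + 1102 = 1097)
(-26114 - 27323)/((-196)**2 + P) = (-26114 - 27323)/((-196)**2 + 1097) = -53437/(38416 + 1097) = -53437/39513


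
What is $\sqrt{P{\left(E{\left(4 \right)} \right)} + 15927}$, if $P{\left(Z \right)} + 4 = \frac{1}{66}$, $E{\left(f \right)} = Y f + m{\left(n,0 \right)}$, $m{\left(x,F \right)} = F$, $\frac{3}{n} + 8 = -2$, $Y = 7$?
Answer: $\frac{\sqrt{69360654}}{66} \approx 126.19$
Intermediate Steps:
$n = - \frac{3}{10}$ ($n = \frac{3}{-8 - 2} = \frac{3}{-10} = 3 \left(- \frac{1}{10}\right) = - \frac{3}{10} \approx -0.3$)
$E{\left(f \right)} = 7 f$ ($E{\left(f \right)} = 7 f + 0 = 7 f$)
$P{\left(Z \right)} = - \frac{263}{66}$ ($P{\left(Z \right)} = -4 + \frac{1}{66} = - \frac{263}{66}$)
$\sqrt{P{\left(E{\left(4 \right)} \right)} + 15927} = \sqrt{- \frac{263}{66} + 15927} = \sqrt{\frac{1050919}{66}} = \frac{\sqrt{69360654}}{66}$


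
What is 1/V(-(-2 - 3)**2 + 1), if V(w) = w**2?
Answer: 1/576 ≈ 0.0017361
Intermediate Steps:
1/V(-(-2 - 3)**2 + 1) = 1/((-(-2 - 3)**2 + 1)**2) = 1/((-1*(-5)**2 + 1)**2) = 1/((-1*25 + 1)**2) = 1/((-25 + 1)**2) = 1/((-24)**2) = 1/576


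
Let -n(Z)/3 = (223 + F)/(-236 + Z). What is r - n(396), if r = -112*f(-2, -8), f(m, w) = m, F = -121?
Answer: 18073/80 ≈ 225.91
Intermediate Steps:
n(Z) = -306/(-236 + Z) (n(Z) = -3*(223 - 121)/(-236 + Z) = -306/(-236 + Z))
r = 224 (r = -112*(-2) = 224)
r - n(396) = 224 - (-306)/(-236 + 396) = 224 - (-306)/160 = 224 - 1*(-153/80) = 224 + 153/80 = 18073/80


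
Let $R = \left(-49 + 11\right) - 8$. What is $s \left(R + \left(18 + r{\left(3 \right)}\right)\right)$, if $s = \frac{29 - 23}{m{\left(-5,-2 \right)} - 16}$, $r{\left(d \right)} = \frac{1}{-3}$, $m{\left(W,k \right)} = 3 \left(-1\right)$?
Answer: $\frac{170}{19} \approx 8.9474$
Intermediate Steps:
$R = -46$ ($R = -38 - 8 = -46$)
$m{\left(W,k \right)} = -3$
$r{\left(d \right)} = - \frac{1}{3}$
$s = - \frac{6}{19}$ ($s = \frac{29 - 23}{-3 - 16} = \frac{6}{-19} = 6 \left(- \frac{1}{19}\right) = - \frac{6}{19} \approx -0.31579$)
$s \left(R + \left(18 + r{\left(3 \right)}\right)\right) = - \frac{6 \left(-46 + \left(18 - \frac{1}{3}\right)\right)}{19} = - \frac{6 \left(-46 + \frac{53}{3}\right)}{19} = \left(- \frac{6}{19}\right) \left(- \frac{85}{3}\right) = \frac{170}{19}$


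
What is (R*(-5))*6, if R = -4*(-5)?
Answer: -600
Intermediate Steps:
R = 20
(R*(-5))*6 = (20*(-5))*6 = -100*6 = -600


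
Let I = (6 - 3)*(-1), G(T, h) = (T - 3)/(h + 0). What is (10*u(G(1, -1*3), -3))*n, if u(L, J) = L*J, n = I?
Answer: 60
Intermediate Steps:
G(T, h) = (-3 + T)/h
I = -3 (I = 3*(-1) = -3)
n = -3
u(L, J) = J*L
(10*u(G(1, -1*3), -3))*n = (10*(-3*(-3 + 1)/((-1*3))))*(-3) = (10*(-3*(-2)/(-3)))*(-3) = (10*(-(-1)*(-2)))*(-3) = (10*(-3*2/3))*(-3) = (10*(-2))*(-3) = -20*(-3) = 60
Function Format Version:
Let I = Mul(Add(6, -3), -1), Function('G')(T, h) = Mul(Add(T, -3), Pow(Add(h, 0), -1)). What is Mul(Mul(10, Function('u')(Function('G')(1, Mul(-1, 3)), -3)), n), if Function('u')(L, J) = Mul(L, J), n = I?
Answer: 60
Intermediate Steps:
Function('G')(T, h) = Mul(Pow(h, -1), Add(-3, T)) (Function('G')(T, h) = Mul(Add(-3, T), Pow(h, -1)) = Mul(Pow(h, -1), Add(-3, T)))
I = -3 (I = Mul(3, -1) = -3)
n = -3
Function('u')(L, J) = Mul(J, L)
Mul(Mul(10, Function('u')(Function('G')(1, Mul(-1, 3)), -3)), n) = Mul(Mul(10, Mul(-3, Mul(Pow(Mul(-1, 3), -1), Add(-3, 1)))), -3) = Mul(Mul(10, Mul(-3, Mul(Pow(-3, -1), -2))), -3) = Mul(Mul(10, Mul(-3, Mul(Rational(-1, 3), -2))), -3) = Mul(Mul(10, Mul(-3, Rational(2, 3))), -3) = Mul(Mul(10, -2), -3) = Mul(-20, -3) = 60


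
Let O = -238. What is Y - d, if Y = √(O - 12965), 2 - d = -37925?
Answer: -37927 + 9*I*√163 ≈ -37927.0 + 114.9*I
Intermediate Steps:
d = 37927 (d = 2 - 1*(-37925) = 2 + 37925 = 37927)
Y = 9*I*√163 (Y = √(-238 - 12965) = √(-13203) = 9*I*√163 ≈ 114.9*I)
Y - d = 9*I*√163 - 1*37927 = 9*I*√163 - 37927 = -37927 + 9*I*√163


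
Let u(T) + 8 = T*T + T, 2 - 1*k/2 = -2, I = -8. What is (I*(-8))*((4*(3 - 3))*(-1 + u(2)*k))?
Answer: 0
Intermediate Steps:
k = 8 (k = 4 - 2*(-2) = 4 + 4 = 8)
u(T) = -8 + T + T² (u(T) = -8 + (T*T + T) = -8 + (T² + T) = -8 + (T + T²) = -8 + T + T²)
(I*(-8))*((4*(3 - 3))*(-1 + u(2)*k)) = (-8*(-8))*((4*(3 - 3))*(-1 + (-8 + 2 + 2²)*8)) = 64*((4*0)*(-1 + (-8 + 2 + 4)*8)) = 64*(0*(-1 - 2*8)) = 64*(0*(-1 - 16)) = 64*(0*(-17)) = 64*0 = 0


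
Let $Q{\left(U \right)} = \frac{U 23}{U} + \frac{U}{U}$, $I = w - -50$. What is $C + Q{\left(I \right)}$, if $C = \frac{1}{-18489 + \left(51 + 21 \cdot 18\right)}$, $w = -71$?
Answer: $\frac{433439}{18060} \approx 24.0$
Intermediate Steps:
$I = -21$ ($I = -71 - -50 = -71 + 50 = -21$)
$Q{\left(U \right)} = 24$ ($Q{\left(U \right)} = \frac{23 U}{U} + 1 = 23 + 1 = 24$)
$C = - \frac{1}{18060}$ ($C = \frac{1}{-18489 + \left(51 + 378\right)} = \frac{1}{-18489 + 429} = \frac{1}{-18060} = - \frac{1}{18060} \approx -5.5371 \cdot 10^{-5}$)
$C + Q{\left(I \right)} = - \frac{1}{18060} + 24 = \frac{433439}{18060}$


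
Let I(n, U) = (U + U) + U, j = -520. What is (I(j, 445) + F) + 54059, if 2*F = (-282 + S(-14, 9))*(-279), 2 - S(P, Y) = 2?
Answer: 94733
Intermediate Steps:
S(P, Y) = 0 (S(P, Y) = 2 - 1*2 = 2 - 2 = 0)
I(n, U) = 3*U (I(n, U) = 2*U + U = 3*U)
F = 39339 (F = ((-282 + 0)*(-279))/2 = (-282*(-279))/2 = (½)*78678 = 39339)
(I(j, 445) + F) + 54059 = (3*445 + 39339) + 54059 = (1335 + 39339) + 54059 = 40674 + 54059 = 94733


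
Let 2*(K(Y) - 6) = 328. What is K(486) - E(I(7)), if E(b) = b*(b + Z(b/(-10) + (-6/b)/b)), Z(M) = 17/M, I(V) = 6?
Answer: 6142/23 ≈ 267.04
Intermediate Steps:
K(Y) = 170 (K(Y) = 6 + (1/2)*328 = 6 + 164 = 170)
E(b) = b*(b + 17/(-6/b**2 - b/10)) (E(b) = b*(b + 17/(b/(-10) + (-6/b)/b)) = b*(b + 17/(b*(-1/10) - 6/b**2)) = b*(b + 17/(-b/10 - 6/b**2)) = b*(b + 17/(-6/b**2 - b/10)))
K(486) - E(I(7)) = 170 - 6**2*(60 + 6**3 - 170*6)/(60 + 6**3) = 170 - 36*(60 + 216 - 1020)/(60 + 216) = 170 - 36*(-744)/276 = 170 - 1*(-2232/23) = 170 + 2232/23 = 6142/23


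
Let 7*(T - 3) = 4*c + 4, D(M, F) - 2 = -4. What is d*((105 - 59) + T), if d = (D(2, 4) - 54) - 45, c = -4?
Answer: -33431/7 ≈ -4775.9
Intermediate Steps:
D(M, F) = -2 (D(M, F) = 2 - 4 = -2)
T = 9/7 (T = 3 + (4*(-4) + 4)/7 = 3 + (-16 + 4)/7 = 3 + (1/7)*(-12) = 3 - 12/7 = 9/7 ≈ 1.2857)
d = -101 (d = (-2 - 54) - 45 = -56 - 45 = -101)
d*((105 - 59) + T) = -101*((105 - 59) + 9/7) = -101*(46 + 9/7) = -101*331/7 = -33431/7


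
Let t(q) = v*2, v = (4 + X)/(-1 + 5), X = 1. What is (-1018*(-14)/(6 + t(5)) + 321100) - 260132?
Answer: 1064960/17 ≈ 62645.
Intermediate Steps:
v = 5/4 (v = (4 + 1)/(-1 + 5) = 5/4 ≈ 1.2500)
t(q) = 5/2 (t(q) = (5/4)*2 = 5/2)
(-1018*(-14)/(6 + t(5)) + 321100) - 260132 = (-1018*(-14)/(6 + 5/2) + 321100) - 260132 = (-1018*(-14)/17/2 + 321100) - 260132 = (-2036*(-14)/17 + 321100) - 260132 = (-1018*(-28/17) + 321100) - 260132 = (28504/17 + 321100) - 260132 = 5487204/17 - 260132 = 1064960/17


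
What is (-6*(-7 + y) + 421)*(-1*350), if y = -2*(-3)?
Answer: -149450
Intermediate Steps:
y = 6
(-6*(-7 + y) + 421)*(-1*350) = (-6*(-7 + 6) + 421)*(-1*350) = (-6*(-1) + 421)*(-350) = (6 + 421)*(-350) = 427*(-350) = -149450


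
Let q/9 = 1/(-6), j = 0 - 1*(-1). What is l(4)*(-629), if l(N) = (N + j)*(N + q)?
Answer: -15725/2 ≈ -7862.5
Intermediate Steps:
j = 1 (j = 0 + 1 = 1)
q = -3/2 (q = 9*(1/(-6)) = 9*(1*(-1/6)) = 9*(-1/6) = -3/2 ≈ -1.5000)
l(N) = (1 + N)*(-3/2 + N) (l(N) = (N + 1)*(N - 3/2) = (1 + N)*(-3/2 + N))
l(4)*(-629) = (-3/2 + 4**2 - 1/2*4)*(-629) = (-3/2 + 16 - 2)*(-629) = (25/2)*(-629) = -15725/2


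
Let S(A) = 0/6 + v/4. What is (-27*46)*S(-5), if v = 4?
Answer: -1242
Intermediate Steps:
S(A) = 1 (S(A) = 0/6 + 4/4 = 0*(⅙) + 4*(¼) = 0 + 1 = 1)
(-27*46)*S(-5) = -27*46*1 = -1242*1 = -1242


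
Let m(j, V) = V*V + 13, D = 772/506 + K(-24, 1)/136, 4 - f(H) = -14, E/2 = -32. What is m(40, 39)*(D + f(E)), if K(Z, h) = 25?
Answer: 520152555/17204 ≈ 30234.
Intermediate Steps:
E = -64 (E = 2*(-32) = -64)
f(H) = 18 (f(H) = 4 - 1*(-14) = 4 + 14 = 18)
D = 58821/34408 (D = 772/506 + 25/136 = 772*(1/506) + 25*(1/136) = 386/253 + 25/136 = 58821/34408 ≈ 1.7095)
m(j, V) = 13 + V**2 (m(j, V) = V**2 + 13 = 13 + V**2)
m(40, 39)*(D + f(E)) = (13 + 39**2)*(58821/34408 + 18) = (13 + 1521)*(678165/34408) = 1534*(678165/34408) = 520152555/17204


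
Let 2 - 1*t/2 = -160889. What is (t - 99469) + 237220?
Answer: 459533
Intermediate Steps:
t = 321782 (t = 4 - 2*(-160889) = 4 + 321778 = 321782)
(t - 99469) + 237220 = (321782 - 99469) + 237220 = 222313 + 237220 = 459533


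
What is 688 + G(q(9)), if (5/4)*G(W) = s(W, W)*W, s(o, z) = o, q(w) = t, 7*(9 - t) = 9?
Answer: 180224/245 ≈ 735.61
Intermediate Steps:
t = 54/7 (t = 9 - 1/7*9 = 9 - 9/7 = 54/7 ≈ 7.7143)
q(w) = 54/7
G(W) = 4*W**2/5 (G(W) = 4*(W*W)/5 = 4*W**2/5)
688 + G(q(9)) = 688 + 4*(54/7)**2/5 = 688 + (4/5)*(2916/49) = 688 + 11664/245 = 180224/245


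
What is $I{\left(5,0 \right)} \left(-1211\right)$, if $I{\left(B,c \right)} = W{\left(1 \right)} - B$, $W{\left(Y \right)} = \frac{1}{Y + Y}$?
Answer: $\frac{10899}{2} \approx 5449.5$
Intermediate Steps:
$W{\left(Y \right)} = \frac{1}{2 Y}$
$I{\left(B,c \right)} = \frac{1}{2} - B$ ($I{\left(B,c \right)} = \frac{1}{2 \cdot 1} - B = \frac{1}{2} \cdot 1 - B = \frac{1}{2} - B$)
$I{\left(5,0 \right)} \left(-1211\right) = \left(\frac{1}{2} - 5\right) \left(-1211\right) = \left(- \frac{9}{2}\right) \left(-1211\right) = \frac{10899}{2}$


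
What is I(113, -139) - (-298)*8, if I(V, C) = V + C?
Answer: 2358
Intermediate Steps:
I(V, C) = C + V
I(113, -139) - (-298)*8 = (-139 + 113) - (-298)*8 = -26 - 1*(-2384) = -26 + 2384 = 2358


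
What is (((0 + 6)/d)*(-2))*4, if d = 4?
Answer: -12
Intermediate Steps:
(((0 + 6)/d)*(-2))*4 = (((0 + 6)/4)*(-2))*4 = ((6*(¼))*(-2))*4 = ((3/2)*(-2))*4 = -3*4 = -12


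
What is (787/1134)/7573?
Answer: 787/8587782 ≈ 9.1642e-5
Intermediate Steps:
(787/1134)/7573 = (787*(1/1134))*(1/7573) = (787/1134)*(1/7573) = 787/8587782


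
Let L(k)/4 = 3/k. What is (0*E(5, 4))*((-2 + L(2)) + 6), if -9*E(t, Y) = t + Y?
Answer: 0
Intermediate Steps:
L(k) = 12/k (L(k) = 4*(3/k) = 12/k)
E(t, Y) = -Y/9 - t/9 (E(t, Y) = -(t + Y)/9 = -(Y + t)/9 = -Y/9 - t/9)
(0*E(5, 4))*((-2 + L(2)) + 6) = (0*(-1/9*4 - 1/9*5))*((-2 + 12/2) + 6) = (0*(-4/9 - 5/9))*((-2 + 12*(1/2)) + 6) = (0*(-1))*((-2 + 6) + 6) = 0*(4 + 6) = 0*10 = 0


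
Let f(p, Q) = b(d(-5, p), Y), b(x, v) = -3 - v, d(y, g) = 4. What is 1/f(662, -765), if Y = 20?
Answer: -1/23 ≈ -0.043478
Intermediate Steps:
f(p, Q) = -23 (f(p, Q) = -3 - 1*20 = -3 - 20 = -23)
1/f(662, -765) = 1/(-23) = -1/23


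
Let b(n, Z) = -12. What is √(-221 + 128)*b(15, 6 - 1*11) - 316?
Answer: -316 - 12*I*√93 ≈ -316.0 - 115.72*I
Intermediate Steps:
√(-221 + 128)*b(15, 6 - 1*11) - 316 = √(-221 + 128)*(-12) - 316 = √(-93)*(-12) - 316 = (I*√93)*(-12) - 316 = -12*I*√93 - 316 = -316 - 12*I*√93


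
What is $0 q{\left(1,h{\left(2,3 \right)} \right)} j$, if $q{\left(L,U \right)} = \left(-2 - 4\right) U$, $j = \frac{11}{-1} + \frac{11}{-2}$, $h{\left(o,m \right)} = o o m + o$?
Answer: $0$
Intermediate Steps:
$h{\left(o,m \right)} = o + m o^{2}$ ($h{\left(o,m \right)} = o^{2} m + o = m o^{2} + o = o + m o^{2}$)
$j = - \frac{33}{2}$ ($j = 11 \left(-1\right) + 11 \left(- \frac{1}{2}\right) = -11 - \frac{11}{2} = - \frac{33}{2} \approx -16.5$)
$q{\left(L,U \right)} = - 6 U$
$0 q{\left(1,h{\left(2,3 \right)} \right)} j = 0 \left(- 6 \cdot 2 \left(1 + 3 \cdot 2\right)\right) \left(- \frac{33}{2}\right) = 0 \left(- 6 \cdot 2 \left(1 + 6\right)\right) \left(- \frac{33}{2}\right) = 0 \left(- 6 \cdot 2 \cdot 7\right) \left(- \frac{33}{2}\right) = 0 \left(\left(-6\right) 14\right) \left(- \frac{33}{2}\right) = 0 \left(-84\right) \left(- \frac{33}{2}\right) = 0 \left(- \frac{33}{2}\right) = 0$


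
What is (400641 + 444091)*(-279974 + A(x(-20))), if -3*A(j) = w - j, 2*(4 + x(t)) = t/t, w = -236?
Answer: -236437530238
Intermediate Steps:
x(t) = -7/2 (x(t) = -4 + (t/t)/2 = -4 + (½)*1 = -4 + ½ = -7/2)
A(j) = 236/3 + j/3 (A(j) = -(-236 - j)/3 = 236/3 + j/3)
(400641 + 444091)*(-279974 + A(x(-20))) = (400641 + 444091)*(-279974 + (236/3 + (⅓)*(-7/2))) = 844732*(-279974 + (236/3 - 7/6)) = 844732*(-279974 + 155/2) = 844732*(-559793/2) = -236437530238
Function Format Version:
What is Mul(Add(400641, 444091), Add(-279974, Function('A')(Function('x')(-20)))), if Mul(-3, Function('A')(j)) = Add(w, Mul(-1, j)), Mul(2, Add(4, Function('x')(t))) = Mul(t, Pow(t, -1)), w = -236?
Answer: -236437530238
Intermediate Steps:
Function('x')(t) = Rational(-7, 2) (Function('x')(t) = Add(-4, Mul(Rational(1, 2), Mul(t, Pow(t, -1)))) = Add(-4, Mul(Rational(1, 2), 1)) = Add(-4, Rational(1, 2)) = Rational(-7, 2))
Function('A')(j) = Add(Rational(236, 3), Mul(Rational(1, 3), j)) (Function('A')(j) = Mul(Rational(-1, 3), Add(-236, Mul(-1, j))) = Add(Rational(236, 3), Mul(Rational(1, 3), j)))
Mul(Add(400641, 444091), Add(-279974, Function('A')(Function('x')(-20)))) = Mul(Add(400641, 444091), Add(-279974, Add(Rational(236, 3), Mul(Rational(1, 3), Rational(-7, 2))))) = Mul(844732, Add(-279974, Add(Rational(236, 3), Rational(-7, 6)))) = Mul(844732, Add(-279974, Rational(155, 2))) = Mul(844732, Rational(-559793, 2)) = -236437530238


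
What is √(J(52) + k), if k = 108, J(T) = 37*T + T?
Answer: 2*√521 ≈ 45.651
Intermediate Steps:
J(T) = 38*T
√(J(52) + k) = √(38*52 + 108) = √(1976 + 108) = √2084 = 2*√521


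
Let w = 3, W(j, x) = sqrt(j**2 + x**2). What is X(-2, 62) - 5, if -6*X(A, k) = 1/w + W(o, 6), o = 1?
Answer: -91/18 - sqrt(37)/6 ≈ -6.0694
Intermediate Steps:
X(A, k) = -1/18 - sqrt(37)/6 (X(A, k) = -(1/3 + sqrt(1**2 + 6**2))/6 = -(1/3 + sqrt(1 + 36))/6 = -(1/3 + sqrt(37))/6 = -1/18 - sqrt(37)/6)
X(-2, 62) - 5 = (-1/18 - sqrt(37)/6) - 5 = -91/18 - sqrt(37)/6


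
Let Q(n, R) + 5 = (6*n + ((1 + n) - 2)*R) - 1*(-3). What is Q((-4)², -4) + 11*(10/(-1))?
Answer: -76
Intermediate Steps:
Q(n, R) = -2 + 6*n + R*(-1 + n) (Q(n, R) = -5 + ((6*n + ((1 + n) - 2)*R) - 1*(-3)) = -5 + ((6*n + (-1 + n)*R) + 3) = -5 + ((6*n + R*(-1 + n)) + 3) = -5 + (3 + 6*n + R*(-1 + n)) = -2 + 6*n + R*(-1 + n))
Q((-4)², -4) + 11*(10/(-1)) = (-2 - 1*(-4) + 6*(-4)² - 4*(-4)²) + 11*(10/(-1)) = (-2 + 4 + 6*16 - 4*16) + 11*(10*(-1)) = (-2 + 4 + 96 - 64) + 11*(-10) = 34 - 110 = -76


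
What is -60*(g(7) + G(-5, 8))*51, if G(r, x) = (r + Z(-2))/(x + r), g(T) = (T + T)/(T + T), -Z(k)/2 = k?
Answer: -2040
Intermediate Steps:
Z(k) = -2*k
g(T) = 1 (g(T) = (2*T)/((2*T)) = (2*T)*(1/(2*T)) = 1)
G(r, x) = (4 + r)/(r + x) (G(r, x) = (r - 2*(-2))/(x + r) = (r + 4)/(r + x) = (4 + r)/(r + x))
-60*(g(7) + G(-5, 8))*51 = -60*(1 + (4 - 5)/(-5 + 8))*51 = -60*(1 - 1/3)*51 = -60*(1 + (⅓)*(-1))*51 = -60*(1 - ⅓)*51 = -60*⅔*51 = -40*51 = -2040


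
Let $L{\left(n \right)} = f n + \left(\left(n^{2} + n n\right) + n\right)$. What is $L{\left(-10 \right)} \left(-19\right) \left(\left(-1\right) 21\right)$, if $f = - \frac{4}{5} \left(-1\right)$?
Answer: $72618$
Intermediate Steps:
$f = \frac{4}{5}$ ($f = \left(-4\right) \frac{1}{5} \left(-1\right) = \left(- \frac{4}{5}\right) \left(-1\right) = \frac{4}{5} \approx 0.8$)
$L{\left(n \right)} = 2 n^{2} + \frac{9 n}{5}$ ($L{\left(n \right)} = \frac{4 n}{5} + \left(\left(n^{2} + n n\right) + n\right) = \frac{4 n}{5} + \left(\left(n^{2} + n^{2}\right) + n\right) = \frac{4 n}{5} + \left(2 n^{2} + n\right) = \frac{4 n}{5} + \left(n + 2 n^{2}\right) = 2 n^{2} + \frac{9 n}{5}$)
$L{\left(-10 \right)} \left(-19\right) \left(\left(-1\right) 21\right) = \frac{1}{5} \left(-10\right) \left(9 + 10 \left(-10\right)\right) \left(-19\right) \left(\left(-1\right) 21\right) = \frac{1}{5} \left(-10\right) \left(9 - 100\right) \left(-19\right) \left(-21\right) = \frac{1}{5} \left(-10\right) \left(-91\right) \left(-19\right) \left(-21\right) = 182 \left(-19\right) \left(-21\right) = \left(-3458\right) \left(-21\right) = 72618$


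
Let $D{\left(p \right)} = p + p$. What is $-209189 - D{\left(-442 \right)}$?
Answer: $-208305$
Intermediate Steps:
$D{\left(p \right)} = 2 p$
$-209189 - D{\left(-442 \right)} = -209189 - 2 \left(-442\right) = -209189 - -884 = -209189 + 884 = -208305$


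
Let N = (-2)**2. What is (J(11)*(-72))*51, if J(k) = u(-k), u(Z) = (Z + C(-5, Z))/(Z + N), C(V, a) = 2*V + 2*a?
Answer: -157896/7 ≈ -22557.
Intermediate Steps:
N = 4
u(Z) = (-10 + 3*Z)/(4 + Z) (u(Z) = (Z + (2*(-5) + 2*Z))/(Z + 4) = (Z + (-10 + 2*Z))/(4 + Z) = (-10 + 3*Z)/(4 + Z))
J(k) = (-10 - 3*k)/(4 - k) (J(k) = (-10 + 3*(-k))/(4 - k) = (-10 - 3*k)/(4 - k))
(J(11)*(-72))*51 = (((10 + 3*11)/(-4 + 11))*(-72))*51 = (((10 + 33)/7)*(-72))*51 = (((1/7)*43)*(-72))*51 = ((43/7)*(-72))*51 = -3096/7*51 = -157896/7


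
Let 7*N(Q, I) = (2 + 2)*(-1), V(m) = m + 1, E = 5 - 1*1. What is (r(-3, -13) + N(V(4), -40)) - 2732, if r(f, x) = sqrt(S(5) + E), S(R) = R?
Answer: -19107/7 ≈ -2729.6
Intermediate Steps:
E = 4 (E = 5 - 1 = 4)
V(m) = 1 + m
N(Q, I) = -4/7 (N(Q, I) = ((2 + 2)*(-1))/7 = (4*(-1))/7 = (1/7)*(-4) = -4/7)
r(f, x) = 3 (r(f, x) = sqrt(5 + 4) = sqrt(9) = 3)
(r(-3, -13) + N(V(4), -40)) - 2732 = (3 - 4/7) - 2732 = 17/7 - 2732 = -19107/7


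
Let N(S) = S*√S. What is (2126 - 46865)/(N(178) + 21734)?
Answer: -54019857/25929278 + 442419*√178/25929278 ≈ -1.8557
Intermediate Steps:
N(S) = S^(3/2)
(2126 - 46865)/(N(178) + 21734) = (2126 - 46865)/(178^(3/2) + 21734) = -44739/(178*√178 + 21734) = -44739/(21734 + 178*√178)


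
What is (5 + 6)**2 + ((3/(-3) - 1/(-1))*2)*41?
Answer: 121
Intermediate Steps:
(5 + 6)**2 + ((3/(-3) - 1/(-1))*2)*41 = 11**2 + ((3*(-1/3) - 1*(-1))*2)*41 = 121 + ((-1 + 1)*2)*41 = 121 + (0*2)*41 = 121 + 0*41 = 121 + 0 = 121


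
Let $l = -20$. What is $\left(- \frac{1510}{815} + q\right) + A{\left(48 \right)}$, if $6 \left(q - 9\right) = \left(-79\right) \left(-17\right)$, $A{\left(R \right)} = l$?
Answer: $\frac{206339}{978} \approx 210.98$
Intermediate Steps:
$A{\left(R \right)} = -20$
$q = \frac{1397}{6}$ ($q = 9 + \frac{\left(-79\right) \left(-17\right)}{6} = 9 + \frac{1}{6} \cdot 1343 = 9 + \frac{1343}{6} = \frac{1397}{6} \approx 232.83$)
$\left(- \frac{1510}{815} + q\right) + A{\left(48 \right)} = \left(- \frac{1510}{815} + \frac{1397}{6}\right) - 20 = \left(\left(-1510\right) \frac{1}{815} + \frac{1397}{6}\right) - 20 = \left(- \frac{302}{163} + \frac{1397}{6}\right) - 20 = \frac{225899}{978} - 20 = \frac{206339}{978}$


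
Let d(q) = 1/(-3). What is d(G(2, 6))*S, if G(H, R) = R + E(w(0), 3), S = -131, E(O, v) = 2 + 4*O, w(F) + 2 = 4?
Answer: 131/3 ≈ 43.667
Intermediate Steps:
w(F) = 2 (w(F) = -2 + 4 = 2)
G(H, R) = 10 + R (G(H, R) = R + (2 + 4*2) = R + (2 + 8) = R + 10 = 10 + R)
d(q) = -⅓
d(G(2, 6))*S = -⅓*(-131) = 131/3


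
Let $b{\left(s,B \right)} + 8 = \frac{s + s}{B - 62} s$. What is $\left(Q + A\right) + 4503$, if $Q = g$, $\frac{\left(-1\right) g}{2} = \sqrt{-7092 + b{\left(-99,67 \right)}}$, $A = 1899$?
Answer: $6402 - \frac{2 i \sqrt{79490}}{5} \approx 6402.0 - 112.78 i$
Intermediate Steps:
$b{\left(s,B \right)} = -8 + \frac{2 s^{2}}{-62 + B}$ ($b{\left(s,B \right)} = -8 + \frac{s + s}{B - 62} s = -8 + \frac{2 s}{-62 + B} s = -8 + \frac{2 s^{2}}{-62 + B}$)
$g = - \frac{2 i \sqrt{79490}}{5}$ ($g = - 2 \sqrt{-7092 + \frac{2 \left(248 + \left(-99\right)^{2} - 268\right)}{-62 + 67}} = - 2 \sqrt{-7092 + \frac{2 \left(248 + 9801 - 268\right)}{5}} = - 2 \sqrt{-7092 + 2 \cdot \frac{1}{5} \cdot 9781} = - 2 \sqrt{-7092 + \frac{19562}{5}} = - 2 \sqrt{- \frac{15898}{5}} = - 2 \frac{i \sqrt{79490}}{5} = - \frac{2 i \sqrt{79490}}{5} \approx - 112.78 i$)
$Q = - \frac{2 i \sqrt{79490}}{5} \approx - 112.78 i$
$\left(Q + A\right) + 4503 = \left(- \frac{2 i \sqrt{79490}}{5} + 1899\right) + 4503 = \left(1899 - \frac{2 i \sqrt{79490}}{5}\right) + 4503 = 6402 - \frac{2 i \sqrt{79490}}{5}$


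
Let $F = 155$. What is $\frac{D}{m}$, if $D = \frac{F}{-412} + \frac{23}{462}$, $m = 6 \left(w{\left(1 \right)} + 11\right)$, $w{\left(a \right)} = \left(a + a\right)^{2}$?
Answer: $- \frac{31067}{8565480} \approx -0.003627$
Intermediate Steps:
$w{\left(a \right)} = 4 a^{2}$ ($w{\left(a \right)} = \left(2 a\right)^{2} = 4 a^{2}$)
$m = 90$ ($m = 6 \left(4 \cdot 1^{2} + 11\right) = 6 \left(4 \cdot 1 + 11\right) = 6 \left(4 + 11\right) = 6 \cdot 15 = 90$)
$D = - \frac{31067}{95172}$ ($D = \frac{155}{-412} + \frac{23}{462} = 155 \left(- \frac{1}{412}\right) + 23 \cdot \frac{1}{462} = - \frac{155}{412} + \frac{23}{462} = - \frac{31067}{95172} \approx -0.32643$)
$\frac{D}{m} = - \frac{31067}{95172 \cdot 90} = \left(- \frac{31067}{95172}\right) \frac{1}{90} = - \frac{31067}{8565480}$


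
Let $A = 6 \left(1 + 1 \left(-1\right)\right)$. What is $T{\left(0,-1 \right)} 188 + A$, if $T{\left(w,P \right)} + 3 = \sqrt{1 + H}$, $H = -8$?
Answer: $-564 + 188 i \sqrt{7} \approx -564.0 + 497.4 i$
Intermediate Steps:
$T{\left(w,P \right)} = -3 + i \sqrt{7}$ ($T{\left(w,P \right)} = -3 + \sqrt{1 - 8} = -3 + \sqrt{-7} = -3 + i \sqrt{7}$)
$A = 0$ ($A = 6 \left(1 - 1\right) = 6 \cdot 0 = 0$)
$T{\left(0,-1 \right)} 188 + A = \left(-3 + i \sqrt{7}\right) 188 + 0 = \left(-564 + 188 i \sqrt{7}\right) + 0 = -564 + 188 i \sqrt{7}$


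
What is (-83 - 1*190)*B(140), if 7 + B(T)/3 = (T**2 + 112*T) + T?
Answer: -29003247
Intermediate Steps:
B(T) = -21 + 3*T**2 + 339*T (B(T) = -21 + 3*((T**2 + 112*T) + T) = -21 + 3*(T**2 + 113*T) = -21 + (3*T**2 + 339*T) = -21 + 3*T**2 + 339*T)
(-83 - 1*190)*B(140) = (-83 - 1*190)*(-21 + 3*140**2 + 339*140) = (-83 - 190)*(-21 + 3*19600 + 47460) = -273*(-21 + 58800 + 47460) = -273*106239 = -29003247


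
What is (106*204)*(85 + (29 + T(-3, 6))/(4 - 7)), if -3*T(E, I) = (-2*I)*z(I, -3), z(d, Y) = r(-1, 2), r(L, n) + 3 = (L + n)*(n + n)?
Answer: 1600176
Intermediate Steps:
r(L, n) = -3 + 2*n*(L + n) (r(L, n) = -3 + (L + n)*(n + n) = -3 + (L + n)*(2*n) = -3 + 2*n*(L + n))
z(d, Y) = 1 (z(d, Y) = -3 + 2*2² + 2*(-1)*2 = -3 + 2*4 - 4 = -3 + 8 - 4 = 1)
T(E, I) = 2*I/3 (T(E, I) = -(-2*I)/3 = -(-2)*I/3 = 2*I/3)
(106*204)*(85 + (29 + T(-3, 6))/(4 - 7)) = (106*204)*(85 + (29 + (⅔)*6)/(4 - 7)) = 21624*(85 + (29 + 4)/(-3)) = 21624*(85 + 33*(-⅓)) = 21624*(85 - 11) = 21624*74 = 1600176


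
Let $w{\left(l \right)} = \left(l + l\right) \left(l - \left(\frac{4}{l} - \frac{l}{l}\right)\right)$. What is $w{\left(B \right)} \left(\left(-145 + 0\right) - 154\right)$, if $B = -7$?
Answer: $-22724$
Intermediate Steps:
$w{\left(l \right)} = 2 l \left(1 + l - \frac{4}{l}\right)$ ($w{\left(l \right)} = 2 l \left(l + \left(1 - \frac{4}{l}\right)\right) = 2 l \left(1 + l - \frac{4}{l}\right)$)
$w{\left(B \right)} \left(\left(-145 + 0\right) - 154\right) = \left(-8 + 2 \left(-7\right) + 2 \left(-7\right)^{2}\right) \left(\left(-145 + 0\right) - 154\right) = \left(-8 - 14 + 2 \cdot 49\right) \left(-145 - 154\right) = \left(-8 - 14 + 98\right) \left(-299\right) = 76 \left(-299\right) = -22724$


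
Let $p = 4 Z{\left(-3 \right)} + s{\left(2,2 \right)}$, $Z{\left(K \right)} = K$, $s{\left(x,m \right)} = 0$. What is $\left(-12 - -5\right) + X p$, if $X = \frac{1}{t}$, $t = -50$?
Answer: $- \frac{169}{25} \approx -6.76$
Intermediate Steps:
$X = - \frac{1}{50}$ ($X = \frac{1}{-50} = - \frac{1}{50} \approx -0.02$)
$p = -12$ ($p = 4 \left(-3\right) + 0 = -12 + 0 = -12$)
$\left(-12 - -5\right) + X p = \left(-12 - -5\right) - - \frac{6}{25} = \left(-12 + 5\right) + \frac{6}{25} = -7 + \frac{6}{25} = - \frac{169}{25}$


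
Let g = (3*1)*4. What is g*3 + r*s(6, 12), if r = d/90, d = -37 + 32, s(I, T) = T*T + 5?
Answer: 499/18 ≈ 27.722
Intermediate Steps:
g = 12 (g = 3*4 = 12)
s(I, T) = 5 + T**2 (s(I, T) = T**2 + 5 = 5 + T**2)
d = -5
r = -1/18 (r = -5/90 = -5*1/90 = -1/18 ≈ -0.055556)
g*3 + r*s(6, 12) = 12*3 - (5 + 12**2)/18 = 36 - (5 + 144)/18 = 36 - 1/18*149 = 36 - 149/18 = 499/18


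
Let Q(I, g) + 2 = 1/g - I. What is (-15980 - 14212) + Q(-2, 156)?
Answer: -4709951/156 ≈ -30192.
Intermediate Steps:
Q(I, g) = -2 + 1/g - I (Q(I, g) = -2 + (1/g - I) = -2 + 1/g - I)
(-15980 - 14212) + Q(-2, 156) = (-15980 - 14212) + (-2 + 1/156 - 1*(-2)) = -30192 + (-2 + 1/156 + 2) = -30192 + 1/156 = -4709951/156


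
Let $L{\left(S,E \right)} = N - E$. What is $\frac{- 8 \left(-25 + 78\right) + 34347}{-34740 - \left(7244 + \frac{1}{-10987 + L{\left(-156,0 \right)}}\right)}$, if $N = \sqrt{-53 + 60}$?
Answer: $- \frac{171923913579099583}{212777571914541057} - \frac{33923 \sqrt{7}}{212777571914541057} \approx -0.808$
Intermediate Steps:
$N = \sqrt{7} \approx 2.6458$
$L{\left(S,E \right)} = \sqrt{7} - E$
$\frac{- 8 \left(-25 + 78\right) + 34347}{-34740 - \left(7244 + \frac{1}{-10987 + L{\left(-156,0 \right)}}\right)} = \frac{- 8 \left(-25 + 78\right) + 34347}{-34740 - \left(7244 + \frac{1}{-10987 + \left(\sqrt{7} - 0\right)}\right)} = \frac{\left(-8\right) 53 + 34347}{-34740 - \left(7244 + \frac{1}{-10987 + \left(\sqrt{7} + 0\right)}\right)} = \frac{-424 + 34347}{-34740 - \left(7244 + \frac{1}{-10987 + \sqrt{7}}\right)} = \frac{33923}{-41984 - \frac{1}{-10987 + \sqrt{7}}}$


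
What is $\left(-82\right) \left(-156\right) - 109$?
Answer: $12683$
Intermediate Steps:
$\left(-82\right) \left(-156\right) - 109 = 12792 - 109 = 12683$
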